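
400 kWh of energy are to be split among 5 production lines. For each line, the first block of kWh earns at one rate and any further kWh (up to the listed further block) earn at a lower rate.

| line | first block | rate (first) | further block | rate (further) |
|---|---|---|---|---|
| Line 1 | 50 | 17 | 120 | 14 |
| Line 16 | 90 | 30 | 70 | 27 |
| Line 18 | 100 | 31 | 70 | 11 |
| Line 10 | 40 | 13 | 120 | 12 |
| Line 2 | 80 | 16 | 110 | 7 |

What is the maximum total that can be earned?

9960

Rank every tier by rate: Line 18/first 31 > Line 16/first 30 > Line 16/second 27 > Line 1/first 17 > Line 2/first 16 > Line 1/second 14 > Line 10/first 13 > Line 10/second 12 > Line 18/second 11 > Line 2/second 7.
Line 18 first at 31: fill all 100 — 300 left.
Line 16/first (30): +90 — 210 left.
Line 16 second at 27: fill all 70 — 140 left.
Line 1/first (17): +50 — 90 left.
Line 2 first at 16: fill all 80 — 10 left.
10 remain; put them into Line 1 second at 14.
Total = 31×100 + 30×90 + 27×70 + 17×50 + 16×80 + 14×10 = 9960.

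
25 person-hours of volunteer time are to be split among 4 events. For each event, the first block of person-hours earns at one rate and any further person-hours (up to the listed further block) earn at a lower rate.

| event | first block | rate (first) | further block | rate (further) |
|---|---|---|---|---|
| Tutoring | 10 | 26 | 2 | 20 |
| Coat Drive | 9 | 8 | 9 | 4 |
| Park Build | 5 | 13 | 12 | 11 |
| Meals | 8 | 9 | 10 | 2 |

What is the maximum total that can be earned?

453

Treat each block as its own option and order by rate: Tutoring/T1 26 > Tutoring/T2 20 > Park Build/T1 13 > Park Build/T2 11 > Meals/T1 9 > Coat Drive/T1 8 > Coat Drive/T2 4 > Meals/T2 2.
Tutoring/T1 (26): +10 — 15 left.
Tutoring T2 at 20: fill all 2 — 13 left.
Park Build T1 at 13: fill all 5 — 8 left.
Park Build T2 at 11: only 8 left, fill 8.
Total = 26×10 + 20×2 + 13×5 + 11×8 = 453.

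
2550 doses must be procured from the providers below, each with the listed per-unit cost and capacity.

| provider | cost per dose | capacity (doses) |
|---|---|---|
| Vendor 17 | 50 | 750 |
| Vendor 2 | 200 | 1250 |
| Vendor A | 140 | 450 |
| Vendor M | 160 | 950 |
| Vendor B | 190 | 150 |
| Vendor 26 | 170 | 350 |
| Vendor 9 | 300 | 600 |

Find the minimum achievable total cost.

321500

Use providers in increasing cost order.
Vendor 17 at 50: take all 750 doses — 1800 still needed.
Vendor A at 140: take all 450 doses — 1350 still needed.
Vendor M (160): use full 950 — 400 doses to go.
Take 350 from Vendor 26 at 170 — need 50 more.
Vendor B at 190: take 50 of its 150 — requirement met.
Vendor 2, Vendor 9: unused.
Cost = 750×50 + 450×140 + 950×160 + 350×170 + 50×190 = 321500.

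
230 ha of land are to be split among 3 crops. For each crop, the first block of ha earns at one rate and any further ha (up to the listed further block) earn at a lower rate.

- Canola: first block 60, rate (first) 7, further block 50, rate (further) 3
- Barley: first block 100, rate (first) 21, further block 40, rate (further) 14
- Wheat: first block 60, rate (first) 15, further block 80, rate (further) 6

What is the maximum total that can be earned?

3770

Rank every tier by rate: Barley/first 21 > Wheat/first 15 > Barley/second 14 > Canola/first 7 > Wheat/second 6 > Canola/second 3.
Barley/first (21): +100 ; 130 left.
Wheat first at 15: fill all 60 ; 70 left.
Barley second at 14: fill all 40 ; 30 left.
Canola first at 7: only 30 left, fill 30.
Total = 21×100 + 15×60 + 14×40 + 7×30 = 3770.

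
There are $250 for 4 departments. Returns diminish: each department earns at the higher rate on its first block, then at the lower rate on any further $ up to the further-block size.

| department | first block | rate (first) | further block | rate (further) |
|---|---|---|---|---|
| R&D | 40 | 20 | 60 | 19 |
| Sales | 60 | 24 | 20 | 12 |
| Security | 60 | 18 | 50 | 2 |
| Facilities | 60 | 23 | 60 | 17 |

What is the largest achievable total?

5300

Treat each block as its own option and order by rate: Sales/tier1 24 > Facilities/tier1 23 > R&D/tier1 20 > R&D/tier2 19 > Security/tier1 18 > Facilities/tier2 17 > Sales/tier2 12 > Security/tier2 2.
Fill Sales tier1 block (60 at 24) ; 190 left.
Facilities tier1 at 23: fill all 60 ; 130 left.
R&D tier1 at 20: fill all 40 ; 90 left.
R&D tier2 at 19: fill all 60 ; 30 left.
Security/tier1: +30 of 60 at 18; pool empty.
Total = 24×60 + 23×60 + 20×40 + 19×60 + 18×30 = 5300.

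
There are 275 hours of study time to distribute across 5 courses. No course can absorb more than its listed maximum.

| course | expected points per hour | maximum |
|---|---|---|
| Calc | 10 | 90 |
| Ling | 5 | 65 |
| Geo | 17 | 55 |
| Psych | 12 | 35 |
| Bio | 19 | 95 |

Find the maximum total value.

Order the courses by expected points per hour: Bio 19 > Geo 17 > Psych 12 > Calc 10 > Ling 5.
Bio takes 95 to reach its cap of 95 → 180 left.
Geo takes 55 to reach its cap of 55 → 125 left.
Psych takes 35 to reach its cap of 35 → 90 left.
Calc: +90 to 90 (cap) → 0 left.
Total = 10×90 + 17×55 + 12×35 + 19×95 = 4060.

4060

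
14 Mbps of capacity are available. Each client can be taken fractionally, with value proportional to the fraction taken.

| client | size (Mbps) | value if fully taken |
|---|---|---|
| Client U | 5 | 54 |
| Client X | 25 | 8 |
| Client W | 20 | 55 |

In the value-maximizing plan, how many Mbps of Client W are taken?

9

Best value per unit of size first: Client U 54/5≈10.8, Client W 55/20≈2.75, Client X 8/25≈0.32.
Client U: take in full, 5 Mbps for value 54 — 9 left.
Only 9 Mbps remain; take 9/20 of Client W for value 55×9/20 = 24.75.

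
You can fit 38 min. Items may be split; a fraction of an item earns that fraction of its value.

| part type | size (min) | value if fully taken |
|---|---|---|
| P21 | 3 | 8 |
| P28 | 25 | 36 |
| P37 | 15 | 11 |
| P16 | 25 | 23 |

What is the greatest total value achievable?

53.2

Sort by value density: P21 8/3≈2.67, P28 36/25≈1.44, P16 23/25≈0.92, P37 11/15≈0.733.
Take all of P21 (3 min, value 8) ; 35 min left.
Take all of P28 (25 min, value 36) ; 10 min left.
Only 10 min remain; take 10/25 of P16 for value 23×10/25 = 9.2.
Total value = 53.2.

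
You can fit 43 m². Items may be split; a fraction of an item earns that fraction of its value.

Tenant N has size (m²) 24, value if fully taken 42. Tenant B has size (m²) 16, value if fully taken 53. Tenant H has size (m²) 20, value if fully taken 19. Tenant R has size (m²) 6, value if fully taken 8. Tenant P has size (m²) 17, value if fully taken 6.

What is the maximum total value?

Rank by value-to-size ratio: Tenant B 53/16≈3.31, Tenant N 42/24≈1.75, Tenant R 8/6≈1.33, Tenant H 19/20≈0.95, Tenant P 6/17≈0.353.
Take all of Tenant B (16 m², value 53) ; 27 m² left.
Tenant N: take in full, 24 m² for value 42 ; 3 left.
Only 3 m² remain; take 3/6 of Tenant R for value 8×3/6 = 4.
Total value = 99.

99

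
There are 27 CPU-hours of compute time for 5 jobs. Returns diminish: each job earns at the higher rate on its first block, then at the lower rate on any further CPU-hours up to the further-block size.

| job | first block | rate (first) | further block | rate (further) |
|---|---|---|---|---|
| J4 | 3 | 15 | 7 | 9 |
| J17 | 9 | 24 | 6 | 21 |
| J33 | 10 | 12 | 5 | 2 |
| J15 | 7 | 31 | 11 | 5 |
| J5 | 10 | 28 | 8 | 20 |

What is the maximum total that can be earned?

734

Order all 10 blocks by rate: J15/tier1 31 > J5/tier1 28 > J17/tier1 24 > J17/tier2 21 > J5/tier2 20 > J4/tier1 15 > J33/tier1 12 > J4/tier2 9 > J15/tier2 5 > J33/tier2 2.
J15/tier1 (31): +7 — 20 left.
J5 tier1 at 28: fill all 10 — 10 left.
J17/tier1 (24): +9 — 1 left.
J17/tier2: +1 of 6 at 21; pool empty.
Total = 31×7 + 28×10 + 24×9 + 21×1 = 734.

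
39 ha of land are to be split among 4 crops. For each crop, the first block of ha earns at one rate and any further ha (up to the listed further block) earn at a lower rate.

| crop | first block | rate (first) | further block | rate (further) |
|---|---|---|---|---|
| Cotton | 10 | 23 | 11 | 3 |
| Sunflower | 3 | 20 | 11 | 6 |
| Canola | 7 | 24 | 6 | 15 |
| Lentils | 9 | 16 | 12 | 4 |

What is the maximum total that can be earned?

716

Treat each block as its own option and order by rate: Canola/tier1 24 > Cotton/tier1 23 > Sunflower/tier1 20 > Lentils/tier1 16 > Canola/tier2 15 > Sunflower/tier2 6 > Lentils/tier2 4 > Cotton/tier2 3.
Fill Canola tier1 block (7 at 24) — 32 left.
Fill Cotton tier1 block (10 at 23) — 22 left.
Sunflower tier1 at 20: fill all 3 — 19 left.
Fill Lentils tier1 block (9 at 16) — 10 left.
Canola tier2 at 15: fill all 6 — 4 left.
Sunflower tier2 at 6: only 4 left, fill 4.
Total = 24×7 + 23×10 + 20×3 + 16×9 + 15×6 + 6×4 = 716.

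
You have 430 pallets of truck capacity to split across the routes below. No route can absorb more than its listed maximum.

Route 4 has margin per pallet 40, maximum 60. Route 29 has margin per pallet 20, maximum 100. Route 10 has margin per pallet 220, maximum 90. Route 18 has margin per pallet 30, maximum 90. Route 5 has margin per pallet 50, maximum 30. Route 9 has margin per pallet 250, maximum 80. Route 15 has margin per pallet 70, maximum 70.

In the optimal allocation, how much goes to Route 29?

10

Order the routes by margin per pallet: Route 9 250 > Route 10 220 > Route 15 70 > Route 5 50 > Route 4 40 > Route 18 30 > Route 29 20.
Route 9 takes 80 to reach its cap of 80 → 350 left.
Give Route 10 90 to hit its cap of 90 → 260 left.
Route 15 takes 70 to reach its cap of 70 → 190 left.
Give Route 5 30 to hit its cap of 30 → 160 left.
Give Route 4 60 to hit its cap of 60 → 100 left.
Route 18: +90 to 90 (cap) → 10 left.
Only 10 left; Route 29 takes them to reach 10.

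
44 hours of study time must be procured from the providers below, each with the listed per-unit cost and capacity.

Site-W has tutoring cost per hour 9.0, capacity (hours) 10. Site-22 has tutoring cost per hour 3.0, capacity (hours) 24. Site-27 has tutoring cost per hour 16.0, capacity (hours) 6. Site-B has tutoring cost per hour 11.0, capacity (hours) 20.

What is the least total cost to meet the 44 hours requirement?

272

Fill from the cheapest provider first.
Take 24 from Site-22 at 3.0 ; need 20 more.
Site-W at 9.0: take all 10 hours ; 10 still needed.
Site-B at 11.0: take 10 of its 20 ; requirement met.
Site-27: unused.
Cost = 24×3.0 + 10×9.0 + 10×11.0 = 272.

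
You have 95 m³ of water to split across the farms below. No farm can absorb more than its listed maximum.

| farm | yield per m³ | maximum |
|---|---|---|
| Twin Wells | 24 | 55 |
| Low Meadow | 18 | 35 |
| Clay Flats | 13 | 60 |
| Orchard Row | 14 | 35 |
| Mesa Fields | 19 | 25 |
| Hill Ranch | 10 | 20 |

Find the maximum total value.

2065

Rank by yield per m³: Twin Wells 24 > Mesa Fields 19 > Low Meadow 18 > Orchard Row 14 > Clay Flats 13 > Hill Ranch 10.
Twin Wells: +55 to 55 (cap) ; 40 left.
Give Mesa Fields 25 to hit its cap of 25 ; 15 left.
Only 15 left; Low Meadow takes them to reach 15.
Total = 24×55 + 18×15 + 19×25 = 2065.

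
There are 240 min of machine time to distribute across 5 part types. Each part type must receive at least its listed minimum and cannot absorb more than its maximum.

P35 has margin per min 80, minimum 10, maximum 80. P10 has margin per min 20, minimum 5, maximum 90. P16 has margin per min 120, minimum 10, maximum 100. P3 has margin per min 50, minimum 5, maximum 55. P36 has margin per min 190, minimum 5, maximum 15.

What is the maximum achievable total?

23350

Meeting every minimum uses 10+5+10+5+5 = 35 min, leaving 205.
Order the part types by margin per min: P36 190 > P16 120 > P35 80 > P3 50 > P10 20.
Give P36 10 more to hit its cap of 15 — 195 left.
P16: +90 to 100 (cap) — 105 left.
Give P35 70 more to hit its cap of 80 — 35 left.
P3 has room for 50 more but only 35 remain, so it gets 40.
Total = 80×80 + 20×5 + 120×100 + 50×40 + 190×15 = 23350.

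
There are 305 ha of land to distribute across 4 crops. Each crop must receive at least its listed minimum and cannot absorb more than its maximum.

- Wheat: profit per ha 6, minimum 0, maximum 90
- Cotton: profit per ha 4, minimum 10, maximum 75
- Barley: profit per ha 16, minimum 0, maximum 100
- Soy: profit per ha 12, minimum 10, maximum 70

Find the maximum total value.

Meeting every minimum uses 0+10+0+10 = 20 ha, leaving 285.
Highest profit per ha first: Barley 16 > Soy 12 > Wheat 6 > Cotton 4.
Barley: +100 to 100 (cap) → 185 left.
Soy: +60 to 70 (cap) → 125 left.
Wheat: +90 to 90 (cap) → 35 left.
Cotton has room for 65 more but only 35 remain, so it gets 45.
Total = 6×90 + 4×45 + 16×100 + 12×70 = 3160.

3160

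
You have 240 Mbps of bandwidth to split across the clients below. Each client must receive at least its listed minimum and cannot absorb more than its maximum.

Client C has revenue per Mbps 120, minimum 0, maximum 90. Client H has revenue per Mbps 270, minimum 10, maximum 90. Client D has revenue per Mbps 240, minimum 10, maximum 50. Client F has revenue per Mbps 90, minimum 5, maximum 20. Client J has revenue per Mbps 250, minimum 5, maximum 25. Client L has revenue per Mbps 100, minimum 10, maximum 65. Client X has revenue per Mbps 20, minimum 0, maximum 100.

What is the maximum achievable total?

Meeting every minimum uses 0+10+10+5+5+10+0 = 40 Mbps, leaving 200.
Rank by revenue per Mbps: Client H 270 > Client J 250 > Client D 240 > Client C 120 > Client L 100 > Client F 90 > Client X 20.
Client H takes 80 more to reach its cap of 90 — 120 left.
Give Client J 20 more to hit its cap of 25 — 100 left.
Give Client D 40 more to hit its cap of 50 — 60 left.
Client C: +60 (room for 90) → 60. Pool exhausted.
Total = 120×60 + 270×90 + 240×50 + 90×5 + 250×25 + 100×10 = 51200.

51200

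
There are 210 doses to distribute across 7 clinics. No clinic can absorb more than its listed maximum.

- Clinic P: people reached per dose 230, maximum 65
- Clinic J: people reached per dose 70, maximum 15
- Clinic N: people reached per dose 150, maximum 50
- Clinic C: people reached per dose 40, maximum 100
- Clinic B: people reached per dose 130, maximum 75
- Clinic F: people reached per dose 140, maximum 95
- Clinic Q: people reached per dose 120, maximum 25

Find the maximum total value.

Highest people reached per dose first: Clinic P 230 > Clinic N 150 > Clinic F 140 > Clinic B 130 > Clinic Q 120 > Clinic J 70 > Clinic C 40.
Clinic P takes 65 to reach its cap of 65 — 145 left.
Clinic N: +50 to 50 (cap) — 95 left.
Clinic F: +95 to 95 (cap) — 0 left.
Total = 230×65 + 150×50 + 140×95 = 35750.

35750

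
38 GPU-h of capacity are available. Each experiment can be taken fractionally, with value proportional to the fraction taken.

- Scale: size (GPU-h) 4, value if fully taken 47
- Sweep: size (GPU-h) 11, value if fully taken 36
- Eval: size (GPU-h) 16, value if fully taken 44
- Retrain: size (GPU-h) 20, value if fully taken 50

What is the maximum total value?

144.5

Sort by value density: Scale 47/4≈11.8, Sweep 36/11≈3.27, Eval 44/16≈2.75, Retrain 50/20≈2.5.
Scale: take in full, 4 GPU-h for value 47 ; 34 left.
Sweep: take in full, 11 GPU-h for value 36 ; 23 left.
Eval: take in full, 16 GPU-h for value 44 ; 7 left.
7 GPU-h left: a 7/20 share of Retrain gives 50×7/20 = 17.5.
Total value = 144.5.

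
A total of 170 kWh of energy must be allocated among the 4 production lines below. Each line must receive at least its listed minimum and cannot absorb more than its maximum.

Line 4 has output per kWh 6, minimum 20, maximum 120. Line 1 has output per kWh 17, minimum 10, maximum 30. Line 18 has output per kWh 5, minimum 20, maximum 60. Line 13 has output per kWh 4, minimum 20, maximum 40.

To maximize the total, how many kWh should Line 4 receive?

Meeting every minimum uses 20+10+20+20 = 70 kWh, leaving 100.
Rank by output per kWh: Line 1 17 > Line 4 6 > Line 18 5 > Line 13 4.
Line 1 takes 20 more to reach its cap of 30 ; 80 left.
Line 4: +80 (room for 100) → 100. Pool exhausted.

100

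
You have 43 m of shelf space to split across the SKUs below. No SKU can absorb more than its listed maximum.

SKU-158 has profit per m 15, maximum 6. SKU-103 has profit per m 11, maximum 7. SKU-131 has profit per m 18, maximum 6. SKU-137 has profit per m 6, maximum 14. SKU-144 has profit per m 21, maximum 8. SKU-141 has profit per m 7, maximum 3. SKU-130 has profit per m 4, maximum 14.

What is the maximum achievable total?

Order the SKUs by profit per m: SKU-144 21 > SKU-131 18 > SKU-158 15 > SKU-103 11 > SKU-141 7 > SKU-137 6 > SKU-130 4.
SKU-144: +8 to 8 (cap) → 35 left.
SKU-131: +6 to 6 (cap) → 29 left.
SKU-158 takes 6 to reach its cap of 6 → 23 left.
SKU-103 takes 7 to reach its cap of 7 → 16 left.
Give SKU-141 3 to hit its cap of 3 → 13 left.
Only 13 left; SKU-137 takes them to reach 13.
Total = 15×6 + 11×7 + 18×6 + 6×13 + 21×8 + 7×3 = 542.

542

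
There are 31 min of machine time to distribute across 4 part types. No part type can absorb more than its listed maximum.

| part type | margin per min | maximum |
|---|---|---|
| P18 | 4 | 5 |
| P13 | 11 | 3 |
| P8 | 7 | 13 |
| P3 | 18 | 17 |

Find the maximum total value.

Rank by margin per min: P3 18 > P13 11 > P8 7 > P18 4.
P3 takes 17 to reach its cap of 17 ; 14 left.
Give P13 3 to hit its cap of 3 ; 11 left.
P8 has room for 13 but only 11 remain, so it gets 11.
Total = 11×3 + 7×11 + 18×17 = 416.

416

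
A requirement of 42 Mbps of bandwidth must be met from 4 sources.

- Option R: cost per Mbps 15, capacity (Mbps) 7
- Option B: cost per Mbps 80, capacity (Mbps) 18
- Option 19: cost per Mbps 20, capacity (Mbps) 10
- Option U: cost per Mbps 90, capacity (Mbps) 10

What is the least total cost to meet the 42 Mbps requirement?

Fill from the cheapest source first.
Option R (15): use full 7 ; 35 Mbps to go.
Take 10 from Option 19 at 20 ; need 25 more.
Option B at 80: take all 18 Mbps ; 7 still needed.
Take 7 from Option U at 90 to finish.
Cost = 7×15 + 10×20 + 18×80 + 7×90 = 2375.

2375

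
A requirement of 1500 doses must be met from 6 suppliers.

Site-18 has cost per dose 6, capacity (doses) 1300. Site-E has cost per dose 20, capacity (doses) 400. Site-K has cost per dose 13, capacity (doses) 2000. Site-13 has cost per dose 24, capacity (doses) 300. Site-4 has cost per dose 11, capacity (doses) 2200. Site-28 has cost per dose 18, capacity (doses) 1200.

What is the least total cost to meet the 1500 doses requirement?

10000

Fill from the cheapest supplier first.
Site-18 at 6: take all 1300 doses → 200 still needed.
Take 200 from Site-4 at 11 to finish.
Site-K, Site-28, Site-E, Site-13: unused.
Cost = 1300×6 + 200×11 = 10000.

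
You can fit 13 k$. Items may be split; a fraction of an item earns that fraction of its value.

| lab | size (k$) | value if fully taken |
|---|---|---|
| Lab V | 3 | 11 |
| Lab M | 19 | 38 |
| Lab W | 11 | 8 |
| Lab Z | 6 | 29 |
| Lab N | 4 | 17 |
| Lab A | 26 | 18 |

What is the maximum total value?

Rank by value-to-size ratio: Lab Z 29/6≈4.83, Lab N 17/4≈4.25, Lab V 11/3≈3.67, Lab M 38/19≈2, Lab W 8/11≈0.727, Lab A 18/26≈0.692.
Lab Z: take in full, 6 k$ for value 29 ; 7 left.
All 4 k$ of Lab N fit (value 17) ; 3 remain.
Lab V: take in full, 3 k$ for value 11 ; 0 left.
Total value = 57.

57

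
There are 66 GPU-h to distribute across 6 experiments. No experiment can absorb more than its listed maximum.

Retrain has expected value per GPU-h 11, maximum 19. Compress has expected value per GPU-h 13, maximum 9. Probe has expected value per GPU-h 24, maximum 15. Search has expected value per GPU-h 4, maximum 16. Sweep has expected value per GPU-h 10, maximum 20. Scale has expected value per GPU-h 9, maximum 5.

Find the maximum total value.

913

Order the experiments by expected value per GPU-h: Probe 24 > Compress 13 > Retrain 11 > Sweep 10 > Scale 9 > Search 4.
Probe takes 15 to reach its cap of 15 — 51 left.
Compress takes 9 to reach its cap of 9 — 42 left.
Retrain takes 19 to reach its cap of 19 — 23 left.
Sweep: +20 to 20 (cap) — 3 left.
Scale: +3 (room for 5) → 3. Pool exhausted.
Total = 11×19 + 13×9 + 24×15 + 10×20 + 9×3 = 913.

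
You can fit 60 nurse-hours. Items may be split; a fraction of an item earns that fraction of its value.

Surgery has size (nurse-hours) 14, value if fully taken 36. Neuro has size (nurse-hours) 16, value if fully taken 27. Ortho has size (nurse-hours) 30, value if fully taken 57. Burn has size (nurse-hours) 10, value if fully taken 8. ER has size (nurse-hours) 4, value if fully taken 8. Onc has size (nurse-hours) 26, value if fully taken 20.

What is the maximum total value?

121.25

Rank by value-to-size ratio: Surgery 36/14≈2.57, ER 8/4≈2, Ortho 57/30≈1.9, Neuro 27/16≈1.69, Burn 8/10≈0.8, Onc 20/26≈0.769.
Take all of Surgery (14 nurse-hours, value 36) ; 46 nurse-hours left.
All 4 nurse-hours of ER fit (value 8) ; 42 remain.
Ortho: take in full, 30 nurse-hours for value 57 ; 12 left.
Only 12 nurse-hours remain; take 12/16 of Neuro for value 27×12/16 = 20.25.
Total value = 121.25.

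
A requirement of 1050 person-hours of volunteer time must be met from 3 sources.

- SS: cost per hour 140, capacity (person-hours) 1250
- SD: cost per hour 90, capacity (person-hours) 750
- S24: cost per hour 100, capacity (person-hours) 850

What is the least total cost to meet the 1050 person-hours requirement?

97500

Fill from the cheapest source first.
SD (90): use full 750 ; 300 person-hours to go.
S24 (100): take the remaining 300 ; done.
SS: unused.
Cost = 750×90 + 300×100 = 97500.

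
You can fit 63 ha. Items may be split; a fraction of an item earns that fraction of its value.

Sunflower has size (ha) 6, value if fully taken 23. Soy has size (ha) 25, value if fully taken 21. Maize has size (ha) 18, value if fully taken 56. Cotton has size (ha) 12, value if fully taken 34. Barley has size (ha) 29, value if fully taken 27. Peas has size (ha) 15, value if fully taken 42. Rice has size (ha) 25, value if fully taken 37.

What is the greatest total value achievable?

Rank by value-to-size ratio: Sunflower 23/6≈3.83, Maize 56/18≈3.11, Cotton 34/12≈2.83, Peas 42/15≈2.8, Rice 37/25≈1.48, Barley 27/29≈0.931, Soy 21/25≈0.84.
Sunflower: take in full, 6 ha for value 23 ; 57 left.
Take all of Maize (18 ha, value 56) ; 39 ha left.
Cotton: take in full, 12 ha for value 34 ; 27 left.
Peas: take in full, 15 ha for value 42 ; 12 left.
Fill the last 12 ha with part of Rice: 12/25 of it earns 17.76.
Total value = 172.76.

172.76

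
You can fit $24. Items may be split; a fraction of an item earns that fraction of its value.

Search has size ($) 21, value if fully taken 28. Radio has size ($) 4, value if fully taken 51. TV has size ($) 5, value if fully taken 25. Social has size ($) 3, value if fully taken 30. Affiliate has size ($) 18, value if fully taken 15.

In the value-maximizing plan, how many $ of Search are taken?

12

Sort by value density: Radio 51/4≈12.8, Social 30/3≈10, TV 25/5≈5, Search 28/21≈1.33, Affiliate 15/18≈0.833.
Radio: take in full, 4 $ for value 51 — 20 left.
Take all of Social (3 $, value 30) — 17 $ left.
Take all of TV (5 $, value 25) — 12 $ left.
Only 12 $ remain; take 12/21 of Search for value 28×12/21 = 16.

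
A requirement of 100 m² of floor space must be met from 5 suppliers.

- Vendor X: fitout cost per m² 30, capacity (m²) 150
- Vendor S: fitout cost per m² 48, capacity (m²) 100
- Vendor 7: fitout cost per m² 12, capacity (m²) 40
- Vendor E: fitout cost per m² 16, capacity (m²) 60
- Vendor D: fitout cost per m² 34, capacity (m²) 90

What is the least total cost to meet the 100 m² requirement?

1440

Cheapest first:
Vendor 7 (12): use full 40 — 60 m² to go.
Take 60 from Vendor E at 16 — need 0 more.
Vendor X, Vendor D, Vendor S: unused.
Cost = 40×12 + 60×16 = 1440.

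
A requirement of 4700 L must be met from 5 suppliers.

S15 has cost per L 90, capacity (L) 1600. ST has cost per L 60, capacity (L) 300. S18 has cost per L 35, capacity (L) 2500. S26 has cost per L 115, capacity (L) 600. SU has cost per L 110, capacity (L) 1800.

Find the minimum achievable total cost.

Fill from the cheapest supplier first.
S18 at 35: take all 2500 L ; 2200 still needed.
ST (60): use full 300 ; 1900 L to go.
Take 1600 from S15 at 90 ; need 300 more.
SU at 110: take 300 of its 1800 ; requirement met.
S26: unused.
Cost = 2500×35 + 300×60 + 1600×90 + 300×110 = 282500.

282500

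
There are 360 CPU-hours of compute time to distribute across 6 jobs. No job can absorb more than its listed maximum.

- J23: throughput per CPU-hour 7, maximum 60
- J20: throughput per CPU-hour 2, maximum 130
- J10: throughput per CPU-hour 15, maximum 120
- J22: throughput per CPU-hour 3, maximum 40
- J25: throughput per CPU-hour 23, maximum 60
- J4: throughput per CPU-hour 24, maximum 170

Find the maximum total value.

Order the jobs by throughput per CPU-hour: J4 24 > J25 23 > J10 15 > J23 7 > J22 3 > J20 2.
J4: +170 to 170 (cap) ; 190 left.
J25: +60 to 60 (cap) ; 130 left.
J10: +120 to 120 (cap) ; 10 left.
Only 10 left; J23 takes them to reach 10.
Total = 7×10 + 15×120 + 23×60 + 24×170 = 7330.

7330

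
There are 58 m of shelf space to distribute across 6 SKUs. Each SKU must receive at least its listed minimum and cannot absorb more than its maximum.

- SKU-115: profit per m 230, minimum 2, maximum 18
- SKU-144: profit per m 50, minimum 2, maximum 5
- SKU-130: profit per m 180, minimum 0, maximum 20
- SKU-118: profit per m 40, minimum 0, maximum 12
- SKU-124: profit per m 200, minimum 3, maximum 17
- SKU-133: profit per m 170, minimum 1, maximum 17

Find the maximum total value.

11410

Meeting every minimum uses 2+2+0+0+3+1 = 8 m, leaving 50.
Order the SKUs by profit per m: SKU-115 230 > SKU-124 200 > SKU-130 180 > SKU-133 170 > SKU-144 50 > SKU-118 40.
SKU-115 takes 16 more to reach its cap of 18 → 34 left.
SKU-124: +14 to 17 (cap) → 20 left.
SKU-130 takes 20 more to reach its cap of 20 → 0 left.
Total = 230×18 + 50×2 + 180×20 + 200×17 + 170×1 = 11410.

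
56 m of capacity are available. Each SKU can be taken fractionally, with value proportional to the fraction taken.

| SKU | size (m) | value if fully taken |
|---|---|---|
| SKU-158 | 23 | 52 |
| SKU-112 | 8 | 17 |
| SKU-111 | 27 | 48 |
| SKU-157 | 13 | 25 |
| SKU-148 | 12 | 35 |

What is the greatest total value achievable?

Sort by value density: SKU-148 35/12≈2.92, SKU-158 52/23≈2.26, SKU-112 17/8≈2.12, SKU-157 25/13≈1.92, SKU-111 48/27≈1.78.
All 12 m of SKU-148 fit (value 35) ; 44 remain.
All 23 m of SKU-158 fit (value 52) ; 21 remain.
All 8 m of SKU-112 fit (value 17) ; 13 remain.
All 13 m of SKU-157 fit (value 25) ; 0 remain.
Total value = 129.

129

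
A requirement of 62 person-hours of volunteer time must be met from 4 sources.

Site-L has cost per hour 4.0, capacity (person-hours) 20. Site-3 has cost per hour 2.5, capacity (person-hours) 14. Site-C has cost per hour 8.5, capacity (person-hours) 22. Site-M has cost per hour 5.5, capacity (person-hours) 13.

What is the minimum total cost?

314

Cheapest first:
Site-3 at 2.5: take all 14 person-hours — 48 still needed.
Take 20 from Site-L at 4.0 — need 28 more.
Take 13 from Site-M at 5.5 — need 15 more.
Site-C (8.5): take the remaining 15 — done.
Cost = 14×2.5 + 20×4.0 + 13×5.5 + 15×8.5 = 314.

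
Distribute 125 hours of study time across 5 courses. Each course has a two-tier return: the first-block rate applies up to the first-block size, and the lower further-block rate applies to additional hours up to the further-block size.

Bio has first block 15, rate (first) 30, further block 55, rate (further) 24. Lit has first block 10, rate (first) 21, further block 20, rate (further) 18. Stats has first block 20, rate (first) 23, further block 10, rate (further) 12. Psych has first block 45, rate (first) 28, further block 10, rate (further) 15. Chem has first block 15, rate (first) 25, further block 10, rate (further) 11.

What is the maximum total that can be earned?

Order all 10 blocks by rate: Bio/T1 30 > Psych/T1 28 > Chem/T1 25 > Bio/T2 24 > Stats/T1 23 > Lit/T1 21 > Lit/T2 18 > Psych/T2 15 > Stats/T2 12 > Chem/T2 11.
Bio/T1 (30): +15 ; 110 left.
Fill Psych T1 block (45 at 28) ; 65 left.
Chem T1 at 25: fill all 15 ; 50 left.
50 remain; put them into Bio T2 at 24.
Total = 30×15 + 28×45 + 25×15 + 24×50 = 3285.

3285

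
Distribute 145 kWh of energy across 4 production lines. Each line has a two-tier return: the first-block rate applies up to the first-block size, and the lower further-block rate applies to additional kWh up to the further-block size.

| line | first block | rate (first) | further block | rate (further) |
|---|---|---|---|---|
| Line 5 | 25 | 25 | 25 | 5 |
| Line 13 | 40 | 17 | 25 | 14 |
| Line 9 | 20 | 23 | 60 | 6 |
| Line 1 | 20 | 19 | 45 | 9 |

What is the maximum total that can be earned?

2630

Treat each block as its own option and order by rate: Line 5/tier1 25 > Line 9/tier1 23 > Line 1/tier1 19 > Line 13/tier1 17 > Line 13/tier2 14 > Line 1/tier2 9 > Line 9/tier2 6 > Line 5/tier2 5.
Fill Line 5 tier1 block (25 at 25) ; 120 left.
Fill Line 9 tier1 block (20 at 23) ; 100 left.
Line 1/tier1 (19): +20 ; 80 left.
Line 13/tier1 (17): +40 ; 40 left.
Fill Line 13 tier2 block (25 at 14) ; 15 left.
Line 1 tier2 at 9: only 15 left, fill 15.
Total = 25×25 + 23×20 + 19×20 + 17×40 + 14×25 + 9×15 = 2630.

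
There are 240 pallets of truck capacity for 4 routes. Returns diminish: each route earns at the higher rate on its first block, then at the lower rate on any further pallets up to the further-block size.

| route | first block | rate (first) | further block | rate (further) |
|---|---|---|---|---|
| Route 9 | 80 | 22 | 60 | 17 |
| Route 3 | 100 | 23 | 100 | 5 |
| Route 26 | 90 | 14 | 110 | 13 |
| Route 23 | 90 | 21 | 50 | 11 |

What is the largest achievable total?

5320

Treat each block as its own option and order by rate: Route 3/T1 23 > Route 9/T1 22 > Route 23/T1 21 > Route 9/T2 17 > Route 26/T1 14 > Route 26/T2 13 > Route 23/T2 11 > Route 3/T2 5.
Route 3/T1 (23): +100 — 140 left.
Fill Route 9 T1 block (80 at 22) — 60 left.
Route 23 T1 at 21: only 60 left, fill 60.
Total = 23×100 + 22×80 + 21×60 = 5320.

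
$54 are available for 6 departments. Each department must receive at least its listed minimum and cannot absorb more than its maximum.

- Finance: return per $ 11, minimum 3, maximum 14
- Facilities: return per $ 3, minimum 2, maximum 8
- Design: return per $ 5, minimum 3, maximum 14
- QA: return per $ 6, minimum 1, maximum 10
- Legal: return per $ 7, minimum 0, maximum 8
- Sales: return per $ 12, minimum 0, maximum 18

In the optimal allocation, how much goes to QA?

Meeting every minimum uses 3+2+3+1+0+0 = 9 $, leaving 45.
Highest return per $ first: Sales 12 > Finance 11 > Legal 7 > QA 6 > Design 5 > Facilities 3.
Sales: +18 to 18 (cap) — 27 left.
Give Finance 11 more to hit its cap of 14 — 16 left.
Legal takes 8 more to reach its cap of 8 — 8 left.
QA has room for 9 more but only 8 remain, so it gets 9.

9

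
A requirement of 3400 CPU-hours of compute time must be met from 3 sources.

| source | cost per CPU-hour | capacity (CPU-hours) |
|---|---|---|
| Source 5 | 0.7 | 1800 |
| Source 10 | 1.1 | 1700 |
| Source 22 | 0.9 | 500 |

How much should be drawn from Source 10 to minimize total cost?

Fill from the cheapest source first.
Take 1800 from Source 5 at 0.7 ; need 1600 more.
Take 500 from Source 22 at 0.9 ; need 1100 more.
Source 10 at 1.1: take 1100 of its 1700 ; requirement met.

1100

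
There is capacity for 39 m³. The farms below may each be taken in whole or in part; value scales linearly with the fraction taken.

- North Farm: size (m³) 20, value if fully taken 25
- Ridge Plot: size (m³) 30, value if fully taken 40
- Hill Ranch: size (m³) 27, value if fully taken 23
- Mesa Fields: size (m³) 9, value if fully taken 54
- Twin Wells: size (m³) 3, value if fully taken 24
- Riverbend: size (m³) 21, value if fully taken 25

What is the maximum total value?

114

Rank by value-to-size ratio: Twin Wells 24/3≈8, Mesa Fields 54/9≈6, Ridge Plot 40/30≈1.33, North Farm 25/20≈1.25, Riverbend 25/21≈1.19, Hill Ranch 23/27≈0.852.
Twin Wells: take in full, 3 m³ for value 24 — 36 left.
Mesa Fields: take in full, 9 m³ for value 54 — 27 left.
27 m³ left: a 27/30 share of Ridge Plot gives 40×27/30 = 36.
Total value = 114.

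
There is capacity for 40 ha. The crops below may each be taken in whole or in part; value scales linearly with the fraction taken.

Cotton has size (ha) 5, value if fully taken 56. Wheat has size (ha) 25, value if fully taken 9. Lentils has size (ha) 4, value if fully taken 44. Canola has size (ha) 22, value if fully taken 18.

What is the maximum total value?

121.24

Rank by value-to-size ratio: Cotton 56/5≈11.2, Lentils 44/4≈11, Canola 18/22≈0.818, Wheat 9/25≈0.36.
Cotton: take in full, 5 ha for value 56 — 35 left.
Lentils: take in full, 4 ha for value 44 — 31 left.
Take all of Canola (22 ha, value 18) — 9 ha left.
Only 9 ha remain; take 9/25 of Wheat for value 9×9/25 = 3.24.
Total value = 121.24.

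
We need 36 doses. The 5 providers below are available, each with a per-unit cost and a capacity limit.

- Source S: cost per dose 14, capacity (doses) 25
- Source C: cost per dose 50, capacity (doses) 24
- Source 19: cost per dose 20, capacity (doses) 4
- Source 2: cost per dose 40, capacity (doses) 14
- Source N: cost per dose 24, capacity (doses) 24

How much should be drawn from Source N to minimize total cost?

Use providers in increasing cost order.
Source S (14): use full 25 → 11 doses to go.
Source 19 at 20: take all 4 doses → 7 still needed.
Take 7 from Source N at 24 to finish.
Source 2, Source C: unused.

7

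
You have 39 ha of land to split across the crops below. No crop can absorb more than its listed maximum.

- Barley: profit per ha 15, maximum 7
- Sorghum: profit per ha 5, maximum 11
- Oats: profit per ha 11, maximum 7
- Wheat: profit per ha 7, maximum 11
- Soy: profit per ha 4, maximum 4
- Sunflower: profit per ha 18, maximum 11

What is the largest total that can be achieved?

Rank by profit per ha: Sunflower 18 > Barley 15 > Oats 11 > Wheat 7 > Sorghum 5 > Soy 4.
Sunflower takes 11 to reach its cap of 11 → 28 left.
Barley: +7 to 7 (cap) → 21 left.
Oats: +7 to 7 (cap) → 14 left.
Wheat takes 11 to reach its cap of 11 → 3 left.
Only 3 left; Sorghum takes them to reach 3.
Total = 15×7 + 5×3 + 11×7 + 7×11 + 18×11 = 472.

472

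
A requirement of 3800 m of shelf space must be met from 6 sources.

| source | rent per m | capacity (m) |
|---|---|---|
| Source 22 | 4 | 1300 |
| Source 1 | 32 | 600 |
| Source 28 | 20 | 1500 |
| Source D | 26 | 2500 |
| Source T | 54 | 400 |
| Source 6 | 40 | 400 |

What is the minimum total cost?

61200

Fill from the cheapest source first.
Source 22 (4): use full 1300 → 2500 m to go.
Take 1500 from Source 28 at 20 → need 1000 more.
Source D (26): take the remaining 1000 → done.
Source 1, Source 6, Source T: unused.
Cost = 1300×4 + 1500×20 + 1000×26 = 61200.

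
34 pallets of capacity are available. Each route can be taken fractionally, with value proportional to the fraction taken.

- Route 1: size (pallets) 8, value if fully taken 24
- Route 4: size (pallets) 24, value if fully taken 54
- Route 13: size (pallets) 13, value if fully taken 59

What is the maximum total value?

112.25

Sort by value density: Route 13 59/13≈4.54, Route 1 24/8≈3, Route 4 54/24≈2.25.
All 13 pallets of Route 13 fit (value 59) — 21 remain.
Take all of Route 1 (8 pallets, value 24) — 13 pallets left.
Only 13 pallets remain; take 13/24 of Route 4 for value 54×13/24 = 29.25.
Total value = 112.25.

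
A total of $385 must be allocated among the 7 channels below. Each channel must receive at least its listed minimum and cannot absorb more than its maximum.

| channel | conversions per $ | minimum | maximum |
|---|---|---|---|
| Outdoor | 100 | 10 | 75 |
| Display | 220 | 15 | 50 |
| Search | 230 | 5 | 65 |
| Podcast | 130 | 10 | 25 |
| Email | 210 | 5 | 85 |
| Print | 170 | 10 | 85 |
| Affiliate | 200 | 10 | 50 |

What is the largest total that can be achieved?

74000

Meeting every minimum uses 10+15+5+10+5+10+10 = 65 $, leaving 320.
Order the channels by conversions per $: Search 230 > Display 220 > Email 210 > Affiliate 200 > Print 170 > Podcast 130 > Outdoor 100.
Search: +60 to 65 (cap) ; 260 left.
Display: +35 to 50 (cap) ; 225 left.
Email takes 80 more to reach its cap of 85 ; 145 left.
Give Affiliate 40 more to hit its cap of 50 ; 105 left.
Give Print 75 more to hit its cap of 85 ; 30 left.
Podcast: +15 to 25 (cap) ; 15 left.
Outdoor: +15 (room for 65) → 25. Pool exhausted.
Total = 100×25 + 220×50 + 230×65 + 130×25 + 210×85 + 170×85 + 200×50 = 74000.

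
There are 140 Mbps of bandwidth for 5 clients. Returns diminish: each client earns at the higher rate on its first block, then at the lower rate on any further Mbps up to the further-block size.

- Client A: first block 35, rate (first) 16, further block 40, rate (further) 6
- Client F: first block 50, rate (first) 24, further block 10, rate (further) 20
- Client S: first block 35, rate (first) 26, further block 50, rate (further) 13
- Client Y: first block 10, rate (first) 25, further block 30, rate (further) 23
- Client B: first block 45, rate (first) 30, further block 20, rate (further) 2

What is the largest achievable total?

Treat each block as its own option and order by rate: Client B/T1 30 > Client S/T1 26 > Client Y/T1 25 > Client F/T1 24 > Client Y/T2 23 > Client F/T2 20 > Client A/T1 16 > Client S/T2 13 > Client A/T2 6 > Client B/T2 2.
Fill Client B T1 block (45 at 30) → 95 left.
Fill Client S T1 block (35 at 26) → 60 left.
Client Y T1 at 25: fill all 10 → 50 left.
Client F/T1 (24): +50 → 0 left.
Total = 30×45 + 26×35 + 25×10 + 24×50 = 3710.

3710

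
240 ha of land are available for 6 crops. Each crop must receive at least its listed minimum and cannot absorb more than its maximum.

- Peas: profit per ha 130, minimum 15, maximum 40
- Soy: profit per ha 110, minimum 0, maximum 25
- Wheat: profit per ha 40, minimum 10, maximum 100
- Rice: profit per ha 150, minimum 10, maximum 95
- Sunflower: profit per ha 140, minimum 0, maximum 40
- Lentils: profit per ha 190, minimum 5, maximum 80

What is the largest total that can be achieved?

37400

Meeting every minimum uses 15+0+10+10+0+5 = 40 ha, leaving 200.
Highest profit per ha first: Lentils 190 > Rice 150 > Sunflower 140 > Peas 130 > Soy 110 > Wheat 40.
Lentils: +75 to 80 (cap) — 125 left.
Rice takes 85 more to reach its cap of 95 — 40 left.
Sunflower takes 40 more to reach its cap of 40 — 0 left.
Total = 130×15 + 40×10 + 150×95 + 140×40 + 190×80 = 37400.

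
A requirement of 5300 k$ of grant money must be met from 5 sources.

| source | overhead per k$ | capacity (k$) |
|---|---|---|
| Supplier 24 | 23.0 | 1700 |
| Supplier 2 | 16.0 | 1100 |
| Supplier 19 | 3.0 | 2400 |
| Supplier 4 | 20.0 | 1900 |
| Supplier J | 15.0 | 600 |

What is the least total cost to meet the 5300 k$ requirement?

Cheapest first:
Supplier 19 (3.0): use full 2400 ; 2900 k$ to go.
Supplier J (15.0): use full 600 ; 2300 k$ to go.
Supplier 2 at 16.0: take all 1100 k$ ; 1200 still needed.
Supplier 4 (20.0): take the remaining 1200 ; done.
Supplier 24: unused.
Cost = 2400×3.0 + 600×15.0 + 1100×16.0 + 1200×20.0 = 57800.

57800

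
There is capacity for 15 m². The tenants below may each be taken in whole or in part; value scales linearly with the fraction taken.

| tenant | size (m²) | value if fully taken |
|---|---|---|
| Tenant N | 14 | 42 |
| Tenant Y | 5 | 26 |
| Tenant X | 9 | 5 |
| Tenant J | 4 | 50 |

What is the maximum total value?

Rank by value-to-size ratio: Tenant J 50/4≈12.5, Tenant Y 26/5≈5.2, Tenant N 42/14≈3, Tenant X 5/9≈0.556.
Take all of Tenant J (4 m², value 50) → 11 m² left.
All 5 m² of Tenant Y fit (value 26) → 6 remain.
6 m² left: a 6/14 share of Tenant N gives 42×6/14 = 18.
Total value = 94.

94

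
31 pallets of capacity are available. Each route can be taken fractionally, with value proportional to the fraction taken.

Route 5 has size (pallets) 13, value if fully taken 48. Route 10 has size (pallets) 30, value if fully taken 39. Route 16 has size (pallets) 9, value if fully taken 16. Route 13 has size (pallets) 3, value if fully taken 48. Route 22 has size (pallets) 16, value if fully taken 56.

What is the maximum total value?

148.5

Best value per unit of size first: Route 13 48/3≈16, Route 5 48/13≈3.69, Route 22 56/16≈3.5, Route 16 16/9≈1.78, Route 10 39/30≈1.3.
All 3 pallets of Route 13 fit (value 48) ; 28 remain.
All 13 pallets of Route 5 fit (value 48) ; 15 remain.
Only 15 pallets remain; take 15/16 of Route 22 for value 56×15/16 = 52.5.
Total value = 148.5.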